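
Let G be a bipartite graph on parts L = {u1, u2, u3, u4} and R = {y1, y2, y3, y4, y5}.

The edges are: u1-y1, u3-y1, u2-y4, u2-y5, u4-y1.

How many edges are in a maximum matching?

A valid assignment of size 2: u1-y1, u2-y4.
The set {u1, u3, u4} has only 1 neighbour ({y1}), so by Hall's theorem at most 2 of the 4 left vertices can be matched.

2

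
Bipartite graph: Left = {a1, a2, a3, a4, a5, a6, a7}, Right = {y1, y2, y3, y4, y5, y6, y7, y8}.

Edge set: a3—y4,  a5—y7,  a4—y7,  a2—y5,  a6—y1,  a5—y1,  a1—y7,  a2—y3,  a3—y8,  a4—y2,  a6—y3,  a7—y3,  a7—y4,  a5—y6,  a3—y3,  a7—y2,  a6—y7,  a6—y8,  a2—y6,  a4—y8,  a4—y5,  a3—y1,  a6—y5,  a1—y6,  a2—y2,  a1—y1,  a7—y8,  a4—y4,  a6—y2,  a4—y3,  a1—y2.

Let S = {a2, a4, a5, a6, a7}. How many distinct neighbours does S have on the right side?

8

The union of neighbours of {a2, a4, a5, a6, a7} is {y1, y2, y3, y4, y5, y6, y7, y8}, which has 8 elements.
Since |N(S)| = 8 ≥ |S| = 5, Hall's condition holds for this subset.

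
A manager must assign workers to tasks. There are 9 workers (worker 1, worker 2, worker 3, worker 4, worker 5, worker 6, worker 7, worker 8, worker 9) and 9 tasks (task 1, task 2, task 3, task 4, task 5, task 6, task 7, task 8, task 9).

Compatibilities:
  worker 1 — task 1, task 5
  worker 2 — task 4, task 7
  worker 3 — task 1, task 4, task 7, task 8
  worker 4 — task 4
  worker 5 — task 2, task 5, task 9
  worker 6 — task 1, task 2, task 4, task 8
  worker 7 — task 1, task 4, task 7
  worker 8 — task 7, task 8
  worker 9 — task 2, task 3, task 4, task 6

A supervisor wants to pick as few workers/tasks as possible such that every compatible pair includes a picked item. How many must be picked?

8

The 8 edges worker 1–task 5, worker 2–task 7, worker 3–task 8, worker 4–task 4, worker 5–task 9, worker 6–task 2, worker 7–task 1, worker 9–task 6 form a matching, so any vertex cover needs at least 8 vertices (one per matched edge).
Conversely {worker 1, worker 5, worker 6, worker 9, task 1, task 4, task 7, task 8} meets every edge and has exactly 8 vertices, so 8 is optimal.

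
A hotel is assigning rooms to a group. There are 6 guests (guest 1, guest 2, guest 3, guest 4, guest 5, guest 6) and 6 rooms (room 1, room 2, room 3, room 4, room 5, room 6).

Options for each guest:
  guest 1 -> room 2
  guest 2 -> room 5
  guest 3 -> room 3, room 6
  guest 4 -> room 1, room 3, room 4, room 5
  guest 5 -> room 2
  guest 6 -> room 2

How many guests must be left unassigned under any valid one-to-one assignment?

2

A valid assignment of size 4: guest 1→room 2, guest 2→room 5, guest 3→room 6, guest 4→room 3.
The set {guest 1, guest 5, guest 6} has only 1 neighbour ({room 2}), so by Hall's theorem at most 4 of the 6 guests can be matched.
That matches 4 of the 6, leaving 2 unmatched; no matching can do better.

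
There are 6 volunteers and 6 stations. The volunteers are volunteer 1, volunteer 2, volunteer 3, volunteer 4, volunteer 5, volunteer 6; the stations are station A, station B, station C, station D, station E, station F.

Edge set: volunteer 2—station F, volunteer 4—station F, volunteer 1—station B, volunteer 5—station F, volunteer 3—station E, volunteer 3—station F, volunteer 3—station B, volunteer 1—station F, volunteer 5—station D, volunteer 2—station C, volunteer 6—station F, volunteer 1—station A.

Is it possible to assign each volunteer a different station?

The set {volunteer 4, volunteer 6} has only 1 neighbour ({station F}), so by Hall's theorem at most 5 of the 6 volunteers can be matched.
Hence no matching covers every volunteer.

No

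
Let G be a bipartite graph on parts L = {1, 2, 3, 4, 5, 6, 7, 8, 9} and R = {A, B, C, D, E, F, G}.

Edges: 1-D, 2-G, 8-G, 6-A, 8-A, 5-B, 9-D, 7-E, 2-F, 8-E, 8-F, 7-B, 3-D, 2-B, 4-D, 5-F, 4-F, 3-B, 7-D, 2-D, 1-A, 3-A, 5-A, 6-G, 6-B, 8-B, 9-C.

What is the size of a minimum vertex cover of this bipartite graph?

7

{9, A, B, D, E, F, G} is a vertex cover of size 7: every edge has an endpoint in this set.
No smaller cover exists because 1–A, 2–G, 3–D, 4–F, 5–B, 7–E, 9–C is a matching of size 7, and a cover must include an endpoint of each of these disjoint edges (König's theorem).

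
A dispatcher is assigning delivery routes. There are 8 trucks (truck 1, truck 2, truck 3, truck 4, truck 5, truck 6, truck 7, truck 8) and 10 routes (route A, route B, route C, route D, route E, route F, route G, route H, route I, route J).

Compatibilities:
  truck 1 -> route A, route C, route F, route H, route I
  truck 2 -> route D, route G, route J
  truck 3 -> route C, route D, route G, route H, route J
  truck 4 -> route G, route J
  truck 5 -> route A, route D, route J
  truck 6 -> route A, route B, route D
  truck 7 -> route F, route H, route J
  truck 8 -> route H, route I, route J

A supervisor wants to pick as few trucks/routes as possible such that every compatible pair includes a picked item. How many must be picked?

8

{truck 1, truck 2, truck 3, truck 4, truck 5, truck 6, truck 7, truck 8} is a vertex cover of size 8: every edge has an endpoint in this set.
No smaller cover exists because truck 1–route H, truck 2–route D, truck 3–route G, truck 4–route J, truck 5–route A, truck 6–route B, truck 7–route F, truck 8–route I is a matching of size 8, and a cover must include an endpoint of each of these disjoint edges (König's theorem).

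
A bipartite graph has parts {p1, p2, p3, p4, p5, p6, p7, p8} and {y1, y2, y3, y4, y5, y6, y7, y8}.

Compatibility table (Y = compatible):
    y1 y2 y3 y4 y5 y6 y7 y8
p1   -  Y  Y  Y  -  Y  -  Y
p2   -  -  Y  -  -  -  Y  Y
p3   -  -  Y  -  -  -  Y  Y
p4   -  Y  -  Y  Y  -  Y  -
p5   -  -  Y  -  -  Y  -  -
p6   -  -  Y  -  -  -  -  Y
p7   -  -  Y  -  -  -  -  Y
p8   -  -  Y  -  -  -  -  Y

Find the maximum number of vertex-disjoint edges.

6

For example, pair p1-y4, p2-y7, p3-y8, p4-y2, p5-y6, p6-y3.
The set {p2, p3, p6, p7, p8} has only 3 neighbours ({y3, y7, y8}), so by Hall's theorem at most 6 of the 8 left vertices can be matched.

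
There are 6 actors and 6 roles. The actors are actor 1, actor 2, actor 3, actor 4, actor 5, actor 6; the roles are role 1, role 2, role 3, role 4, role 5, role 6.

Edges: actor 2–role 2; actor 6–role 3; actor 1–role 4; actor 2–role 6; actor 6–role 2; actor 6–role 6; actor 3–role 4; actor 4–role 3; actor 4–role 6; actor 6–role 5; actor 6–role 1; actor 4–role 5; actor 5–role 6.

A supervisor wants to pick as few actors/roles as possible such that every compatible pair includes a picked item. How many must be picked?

{actor 2, actor 4, actor 5, actor 6, role 4} is a vertex cover of size 5: every edge has an endpoint in this set.
No smaller cover exists because actor 1–role 4, actor 2–role 2, actor 4–role 3, actor 5–role 6, actor 6–role 1 is a matching of size 5, and a cover must include an endpoint of each of these disjoint edges (König's theorem).

5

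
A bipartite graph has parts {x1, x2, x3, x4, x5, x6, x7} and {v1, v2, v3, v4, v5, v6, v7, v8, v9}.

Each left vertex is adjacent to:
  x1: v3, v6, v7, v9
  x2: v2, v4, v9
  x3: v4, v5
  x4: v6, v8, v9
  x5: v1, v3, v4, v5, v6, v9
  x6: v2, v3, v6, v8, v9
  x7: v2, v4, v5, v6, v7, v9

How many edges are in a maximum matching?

7

One maximum matching: x1→v7, x2→v4, x3→v5, x4→v9, x5→v6, x6→v3, x7→v2.
This saturates every left vertex, so 7 is the maximum.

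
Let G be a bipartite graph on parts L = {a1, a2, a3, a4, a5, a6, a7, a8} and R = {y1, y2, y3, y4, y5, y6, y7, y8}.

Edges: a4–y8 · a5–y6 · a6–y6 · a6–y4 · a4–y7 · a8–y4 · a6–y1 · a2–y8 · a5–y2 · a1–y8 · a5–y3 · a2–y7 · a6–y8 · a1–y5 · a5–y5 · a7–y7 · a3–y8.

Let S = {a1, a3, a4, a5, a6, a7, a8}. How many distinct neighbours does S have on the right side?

The union of neighbours of {a1, a3, a4, a5, a6, a7, a8} is {y1, y2, y3, y4, y5, y6, y7, y8}, which has 8 elements.
Since |N(S)| = 8 ≥ |S| = 7, Hall's condition holds for this subset.

8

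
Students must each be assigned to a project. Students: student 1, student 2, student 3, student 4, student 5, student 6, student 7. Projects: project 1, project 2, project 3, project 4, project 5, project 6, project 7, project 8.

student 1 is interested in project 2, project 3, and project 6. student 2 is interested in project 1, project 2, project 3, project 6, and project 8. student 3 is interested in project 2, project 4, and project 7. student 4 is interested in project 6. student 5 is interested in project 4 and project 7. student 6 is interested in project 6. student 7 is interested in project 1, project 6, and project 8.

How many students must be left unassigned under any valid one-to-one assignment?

For example, pair student 1–project 2, student 2–project 3, student 3–project 7, student 4–project 6, student 5–project 4, student 7–project 8.
The set {student 4, student 6} has only 1 neighbour ({project 6}), so by Hall's theorem at most 6 of the 7 students can be matched.
That matches 6 of the 7, leaving 1 unmatched; no matching can do better.

1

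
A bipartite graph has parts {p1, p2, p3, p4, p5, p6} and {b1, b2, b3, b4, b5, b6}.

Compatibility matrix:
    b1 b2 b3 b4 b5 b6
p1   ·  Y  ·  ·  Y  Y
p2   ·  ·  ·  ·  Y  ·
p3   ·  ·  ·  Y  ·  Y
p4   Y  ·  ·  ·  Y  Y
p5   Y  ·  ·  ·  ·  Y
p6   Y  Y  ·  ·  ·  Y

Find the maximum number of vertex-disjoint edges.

5

For example, pair p1-b2, p2-b5, p3-b4, p4-b1, p5-b6.
The set {p1, p2, p4, p5, p6} has only 4 neighbours ({b1, b2, b5, b6}), so by Hall's theorem at most 5 of the 6 left vertices can be matched.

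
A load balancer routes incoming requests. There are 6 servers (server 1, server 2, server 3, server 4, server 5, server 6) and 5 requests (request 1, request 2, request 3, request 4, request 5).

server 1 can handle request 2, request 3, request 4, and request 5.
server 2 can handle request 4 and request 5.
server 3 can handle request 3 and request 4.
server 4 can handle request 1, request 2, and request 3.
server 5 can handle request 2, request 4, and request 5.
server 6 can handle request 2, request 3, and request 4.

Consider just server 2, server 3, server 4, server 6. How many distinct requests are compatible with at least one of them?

The union of neighbours of {server 2, server 3, server 4, server 6} is {request 1, request 2, request 3, request 4, request 5}, which has 5 elements.
Since |N(S)| = 5 ≥ |S| = 4, Hall's condition holds for this subset.

5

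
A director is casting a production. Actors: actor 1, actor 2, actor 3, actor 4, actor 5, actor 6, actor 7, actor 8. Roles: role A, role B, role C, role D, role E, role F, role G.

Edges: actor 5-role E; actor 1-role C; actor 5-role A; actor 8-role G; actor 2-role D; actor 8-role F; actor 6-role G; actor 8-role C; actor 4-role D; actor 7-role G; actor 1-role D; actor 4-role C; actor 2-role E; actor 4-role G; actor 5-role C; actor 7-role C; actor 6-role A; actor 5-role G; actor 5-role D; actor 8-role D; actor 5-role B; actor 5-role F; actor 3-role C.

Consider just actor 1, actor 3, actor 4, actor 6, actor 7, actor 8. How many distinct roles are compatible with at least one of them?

5

The union of neighbours of {actor 1, actor 3, actor 4, actor 6, actor 7, actor 8} is {role A, role C, role D, role F, role G}, which has 5 elements.
Since |N(S)| = 5 < |S| = 6, Hall's condition fails for this subset.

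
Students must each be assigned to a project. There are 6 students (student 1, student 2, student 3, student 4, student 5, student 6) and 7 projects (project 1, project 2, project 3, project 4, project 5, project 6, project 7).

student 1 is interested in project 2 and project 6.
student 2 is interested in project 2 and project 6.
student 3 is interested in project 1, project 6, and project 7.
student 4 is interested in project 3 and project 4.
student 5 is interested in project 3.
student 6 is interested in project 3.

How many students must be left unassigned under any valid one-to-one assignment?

One maximum matching: student 1–project 6, student 2–project 2, student 3–project 1, student 4–project 4, student 5–project 3.
The set {student 5, student 6} has only 1 neighbour ({project 3}), so by Hall's theorem at most 5 of the 6 students can be matched.
That matches 5 of the 6, leaving 1 unmatched; no matching can do better.

1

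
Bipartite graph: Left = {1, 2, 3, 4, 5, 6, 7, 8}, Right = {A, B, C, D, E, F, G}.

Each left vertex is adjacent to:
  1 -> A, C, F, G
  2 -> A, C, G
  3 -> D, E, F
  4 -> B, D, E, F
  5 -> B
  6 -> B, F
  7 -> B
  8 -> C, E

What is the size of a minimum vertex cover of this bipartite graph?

The 7 edges 1–G, 2–A, 3–D, 4–E, 5–B, 6–F, 8–C form a matching, so any vertex cover needs at least 7 vertices (one per matched edge).
Conversely {1, 2, 3, 4, 6, 8, B} meets every edge and has exactly 7 vertices, so 7 is optimal.

7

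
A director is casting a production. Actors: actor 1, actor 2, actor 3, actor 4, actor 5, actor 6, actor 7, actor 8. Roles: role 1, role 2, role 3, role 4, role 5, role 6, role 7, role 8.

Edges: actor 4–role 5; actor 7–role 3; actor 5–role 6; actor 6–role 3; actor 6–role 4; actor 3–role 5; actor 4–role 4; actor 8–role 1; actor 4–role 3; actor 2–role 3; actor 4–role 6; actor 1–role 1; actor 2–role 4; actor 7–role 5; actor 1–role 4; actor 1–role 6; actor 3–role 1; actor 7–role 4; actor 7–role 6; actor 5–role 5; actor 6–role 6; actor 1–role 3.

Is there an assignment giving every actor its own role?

The set {actor 1, actor 2, actor 3, actor 4, actor 5, actor 6, actor 7, actor 8} has only 5 neighbours ({role 1, role 3, role 4, role 5, role 6}), so by Hall's theorem at most 5 of the 8 actors can be matched.
Hence no matching covers every actor.

No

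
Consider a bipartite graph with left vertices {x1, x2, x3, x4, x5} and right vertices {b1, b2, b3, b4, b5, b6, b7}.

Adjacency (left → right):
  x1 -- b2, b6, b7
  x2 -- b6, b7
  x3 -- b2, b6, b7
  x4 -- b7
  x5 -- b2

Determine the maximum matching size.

3

For example, pair x1→b2, x2→b7, x3→b6.
The set {x1, x2, x3, x4, x5} has only 3 neighbours ({b2, b6, b7}), so by Hall's theorem at most 3 of the 5 left vertices can be matched.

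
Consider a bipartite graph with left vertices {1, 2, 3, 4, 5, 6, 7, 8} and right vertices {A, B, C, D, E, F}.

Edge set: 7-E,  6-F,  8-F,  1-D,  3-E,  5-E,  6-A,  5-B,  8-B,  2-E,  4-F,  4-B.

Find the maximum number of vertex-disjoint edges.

5

For example, pair 1-D, 2-E, 4-F, 5-B, 6-A.
The set {2, 3, 4, 5, 7, 8} has only 3 neighbours ({B, E, F}), so by Hall's theorem at most 5 of the 8 left vertices can be matched.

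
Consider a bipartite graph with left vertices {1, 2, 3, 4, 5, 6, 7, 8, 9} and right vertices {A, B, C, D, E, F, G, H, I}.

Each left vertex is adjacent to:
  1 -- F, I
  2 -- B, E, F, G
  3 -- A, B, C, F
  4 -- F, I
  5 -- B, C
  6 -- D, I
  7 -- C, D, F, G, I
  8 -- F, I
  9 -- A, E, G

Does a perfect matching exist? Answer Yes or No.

The set {1, 4, 8} has only 2 neighbours ({F, I}), so by Hall's theorem at most 8 of the 9 left vertices can be matched.
Hence no matching covers every left vertex.

No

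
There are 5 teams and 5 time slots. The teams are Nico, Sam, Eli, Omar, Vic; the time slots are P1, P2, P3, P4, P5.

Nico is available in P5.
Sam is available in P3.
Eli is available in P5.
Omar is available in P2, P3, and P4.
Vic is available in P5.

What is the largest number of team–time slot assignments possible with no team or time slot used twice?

3

One maximum matching: Nico–P5, Sam–P3, Omar–P4.
The set {Nico, Eli, Vic} has only 1 neighbour ({P5}), so by Hall's theorem at most 3 of the 5 teams can be matched.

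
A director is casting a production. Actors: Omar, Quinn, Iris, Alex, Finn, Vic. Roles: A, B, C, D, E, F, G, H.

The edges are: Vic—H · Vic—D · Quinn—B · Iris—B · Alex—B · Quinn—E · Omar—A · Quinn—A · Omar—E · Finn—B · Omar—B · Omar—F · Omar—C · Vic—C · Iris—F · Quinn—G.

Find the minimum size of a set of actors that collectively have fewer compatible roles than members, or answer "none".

2

Take S = {Alex, Finn}. Its neighbourhood is {B}, so |N(S)| = 1 < |S| = 2.
No single vertex violates Hall's condition since each has at least one neighbour, so 2 is the minimum.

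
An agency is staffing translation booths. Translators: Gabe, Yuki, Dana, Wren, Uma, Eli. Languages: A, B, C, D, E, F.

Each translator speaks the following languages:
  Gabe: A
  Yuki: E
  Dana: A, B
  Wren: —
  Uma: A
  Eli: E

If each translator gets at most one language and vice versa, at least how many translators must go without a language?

3

A valid assignment of size 3: Gabe→A, Yuki→E, Dana→B.
The set {Gabe, Yuki, Wren, Uma, Eli} has only 2 neighbours ({A, E}), so by Hall's theorem at most 3 of the 6 translators can be matched.
That matches 3 of the 6, leaving 3 unmatched; no matching can do better.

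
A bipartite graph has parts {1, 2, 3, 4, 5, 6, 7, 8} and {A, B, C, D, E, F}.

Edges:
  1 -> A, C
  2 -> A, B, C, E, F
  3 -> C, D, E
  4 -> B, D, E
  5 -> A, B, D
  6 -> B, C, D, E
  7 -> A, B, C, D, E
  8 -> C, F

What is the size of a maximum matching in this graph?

One maximum matching: 1→A, 2→F, 3→C, 4→E, 5→D, 6→B.
The set {1, 2, 3, 4, 5, 6, 7, 8} has only 6 neighbours ({A, B, C, D, E, F}), so by Hall's theorem at most 6 of the 8 left vertices can be matched.

6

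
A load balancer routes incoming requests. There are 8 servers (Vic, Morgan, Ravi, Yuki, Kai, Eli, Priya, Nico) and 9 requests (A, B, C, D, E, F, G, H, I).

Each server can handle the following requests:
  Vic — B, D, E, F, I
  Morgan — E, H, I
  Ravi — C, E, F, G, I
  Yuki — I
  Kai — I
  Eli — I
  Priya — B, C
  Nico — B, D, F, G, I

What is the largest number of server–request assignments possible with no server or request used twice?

For example, pair Vic→B, Morgan→H, Ravi→E, Yuki→I, Priya→C, Nico→G.
The set {Yuki, Kai, Eli} has only 1 neighbour ({I}), so by Hall's theorem at most 6 of the 8 servers can be matched.

6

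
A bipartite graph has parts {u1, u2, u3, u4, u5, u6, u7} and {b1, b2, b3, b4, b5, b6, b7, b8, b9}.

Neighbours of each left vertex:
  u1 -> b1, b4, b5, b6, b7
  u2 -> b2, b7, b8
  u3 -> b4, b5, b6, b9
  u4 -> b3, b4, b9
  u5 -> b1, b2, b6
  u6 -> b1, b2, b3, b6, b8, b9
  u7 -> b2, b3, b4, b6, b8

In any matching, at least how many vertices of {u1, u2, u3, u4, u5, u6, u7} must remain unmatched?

0

For example, pair u1→b1, u2→b7, u3→b5, u4→b3, u5→b2, u6→b6, u7→b8.
All 7 left vertices are matched, so no larger matching exists.
That matches 7 of the 7, leaving 0 unmatched; no matching can do better.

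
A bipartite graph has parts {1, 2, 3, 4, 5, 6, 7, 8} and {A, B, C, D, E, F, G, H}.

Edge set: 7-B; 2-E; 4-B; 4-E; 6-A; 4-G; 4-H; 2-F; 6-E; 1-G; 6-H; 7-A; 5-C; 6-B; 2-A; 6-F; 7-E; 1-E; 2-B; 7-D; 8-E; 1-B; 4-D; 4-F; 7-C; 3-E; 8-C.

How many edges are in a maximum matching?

7

For example, pair 1-B, 2-F, 3-E, 4-G, 5-C, 6-H, 7-A.
The set {3, 5, 8} has only 2 neighbours ({C, E}), so by Hall's theorem at most 7 of the 8 left vertices can be matched.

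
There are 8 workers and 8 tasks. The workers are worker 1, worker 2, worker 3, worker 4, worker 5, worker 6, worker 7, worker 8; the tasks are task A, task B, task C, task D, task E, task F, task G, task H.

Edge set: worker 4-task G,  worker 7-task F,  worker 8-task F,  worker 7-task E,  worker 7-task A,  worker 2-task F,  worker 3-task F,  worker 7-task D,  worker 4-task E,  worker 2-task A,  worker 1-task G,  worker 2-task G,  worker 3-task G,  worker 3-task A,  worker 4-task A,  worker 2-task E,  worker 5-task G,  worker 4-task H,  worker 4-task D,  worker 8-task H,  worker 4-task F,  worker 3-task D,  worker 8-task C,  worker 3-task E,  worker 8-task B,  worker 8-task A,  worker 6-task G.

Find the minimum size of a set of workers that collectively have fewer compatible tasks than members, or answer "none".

2

Take S = {worker 1, worker 5}. Its neighbourhood is {task G}, so |N(S)| = 1 < |S| = 2.
No single vertex violates Hall's condition since each has at least one neighbour, so 2 is the minimum.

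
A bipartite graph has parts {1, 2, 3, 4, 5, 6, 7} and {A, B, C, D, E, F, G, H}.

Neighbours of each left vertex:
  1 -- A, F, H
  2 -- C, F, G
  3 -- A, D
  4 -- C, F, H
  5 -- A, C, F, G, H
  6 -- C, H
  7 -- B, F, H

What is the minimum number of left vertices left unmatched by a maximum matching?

0

For example, pair 1→A, 2→F, 3→D, 4→H, 5→G, 6→C, 7→B.
All 7 left vertices are matched, so no larger matching exists.
That matches 7 of the 7, leaving 0 unmatched; no matching can do better.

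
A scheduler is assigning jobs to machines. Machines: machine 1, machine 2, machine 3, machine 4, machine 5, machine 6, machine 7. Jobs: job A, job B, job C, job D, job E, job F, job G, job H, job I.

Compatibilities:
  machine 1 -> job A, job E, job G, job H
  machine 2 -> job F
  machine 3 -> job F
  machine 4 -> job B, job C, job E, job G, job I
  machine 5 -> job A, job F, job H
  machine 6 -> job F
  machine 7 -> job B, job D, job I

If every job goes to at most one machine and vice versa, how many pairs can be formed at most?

5

One maximum matching: machine 1→job G, machine 2→job F, machine 4→job B, machine 5→job A, machine 7→job I.
The set {machine 2, machine 3, machine 6} has only 1 neighbour ({job F}), so by Hall's theorem at most 5 of the 7 machines can be matched.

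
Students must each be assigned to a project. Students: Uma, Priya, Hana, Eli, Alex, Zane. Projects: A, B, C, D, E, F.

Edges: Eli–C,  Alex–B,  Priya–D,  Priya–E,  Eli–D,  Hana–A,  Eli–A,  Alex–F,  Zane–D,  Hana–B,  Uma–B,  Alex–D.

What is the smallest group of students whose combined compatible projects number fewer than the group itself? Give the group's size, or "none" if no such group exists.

none

A matching saturating every student exists, for instance Uma→B, Priya→E, Hana→A, Eli→C, Alex→F, Zane→D.
By Hall's marriage theorem, this means |N(S)| ≥ |S| for every subset S, so no violating subset exists.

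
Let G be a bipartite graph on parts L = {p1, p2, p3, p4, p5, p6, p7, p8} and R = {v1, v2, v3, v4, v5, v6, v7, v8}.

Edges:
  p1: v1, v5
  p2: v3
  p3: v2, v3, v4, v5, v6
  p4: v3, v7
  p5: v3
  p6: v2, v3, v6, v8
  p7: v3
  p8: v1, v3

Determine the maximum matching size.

A valid assignment of size 6: p1→v5, p2→v3, p3→v6, p4→v7, p6→v2, p8→v1.
The set {p2, p5, p7} has only 1 neighbour ({v3}), so by Hall's theorem at most 6 of the 8 left vertices can be matched.

6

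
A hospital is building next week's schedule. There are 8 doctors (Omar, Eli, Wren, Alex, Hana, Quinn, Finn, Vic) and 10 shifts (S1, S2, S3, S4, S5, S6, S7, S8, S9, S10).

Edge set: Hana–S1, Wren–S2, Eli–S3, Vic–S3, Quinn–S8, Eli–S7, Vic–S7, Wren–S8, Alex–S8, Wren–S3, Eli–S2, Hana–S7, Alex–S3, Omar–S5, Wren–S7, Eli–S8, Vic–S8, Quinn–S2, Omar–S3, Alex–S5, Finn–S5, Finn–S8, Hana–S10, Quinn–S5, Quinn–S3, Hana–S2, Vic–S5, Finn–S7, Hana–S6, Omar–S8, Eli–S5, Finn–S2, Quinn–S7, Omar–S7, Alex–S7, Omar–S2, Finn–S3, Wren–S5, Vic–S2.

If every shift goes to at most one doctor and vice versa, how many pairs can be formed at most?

One maximum matching: Omar→S8, Eli→S3, Wren→S7, Alex→S5, Hana→S6, Quinn→S2.
The set {Omar, Eli, Wren, Alex, Quinn, Finn, Vic} has only 5 neighbours ({S2, S3, S5, S7, S8}), so by Hall's theorem at most 6 of the 8 doctors can be matched.

6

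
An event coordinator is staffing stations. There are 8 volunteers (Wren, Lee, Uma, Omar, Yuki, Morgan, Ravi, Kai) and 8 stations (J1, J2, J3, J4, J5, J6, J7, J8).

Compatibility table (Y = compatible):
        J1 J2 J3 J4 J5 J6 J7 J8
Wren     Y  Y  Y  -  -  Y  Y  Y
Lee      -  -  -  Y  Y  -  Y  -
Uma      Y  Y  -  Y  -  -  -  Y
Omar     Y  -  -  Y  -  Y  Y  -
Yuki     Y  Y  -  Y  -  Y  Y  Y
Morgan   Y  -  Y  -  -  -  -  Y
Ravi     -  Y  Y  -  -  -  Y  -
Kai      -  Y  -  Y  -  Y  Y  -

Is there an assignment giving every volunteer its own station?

One maximum matching: Wren→J7, Lee→J5, Uma→J4, Omar→J1, Yuki→J2, Morgan→J8, Ravi→J3, Kai→J6.
All 8 volunteers are covered.

Yes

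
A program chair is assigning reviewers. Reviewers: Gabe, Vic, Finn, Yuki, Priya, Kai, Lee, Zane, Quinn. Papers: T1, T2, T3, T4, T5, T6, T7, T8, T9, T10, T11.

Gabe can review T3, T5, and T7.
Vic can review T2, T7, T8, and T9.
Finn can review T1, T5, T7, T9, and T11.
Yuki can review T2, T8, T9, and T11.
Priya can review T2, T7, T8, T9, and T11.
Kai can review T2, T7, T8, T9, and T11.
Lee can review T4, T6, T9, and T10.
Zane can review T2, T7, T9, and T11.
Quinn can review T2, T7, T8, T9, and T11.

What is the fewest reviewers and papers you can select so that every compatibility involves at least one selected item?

A maximum matching has 8 edges (e.g. Gabe–T3, Vic–T9, Finn–T5, Yuki–T8, Priya–T2, Kai–T11, Lee–T10, Zane–T7).
By König's theorem the minimum vertex cover has the same size. One such cover is {Gabe, Finn, Lee, T2, T7, T8, T9, T11}.

8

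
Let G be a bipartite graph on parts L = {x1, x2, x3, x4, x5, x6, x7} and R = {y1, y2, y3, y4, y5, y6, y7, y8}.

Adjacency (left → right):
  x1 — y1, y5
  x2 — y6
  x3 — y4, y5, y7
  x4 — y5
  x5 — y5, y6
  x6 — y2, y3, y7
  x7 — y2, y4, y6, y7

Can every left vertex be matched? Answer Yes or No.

The set {x2, x4, x5} has only 2 neighbours ({y5, y6}), so by Hall's theorem at most 6 of the 7 left vertices can be matched.
Hence no matching covers every left vertex.

No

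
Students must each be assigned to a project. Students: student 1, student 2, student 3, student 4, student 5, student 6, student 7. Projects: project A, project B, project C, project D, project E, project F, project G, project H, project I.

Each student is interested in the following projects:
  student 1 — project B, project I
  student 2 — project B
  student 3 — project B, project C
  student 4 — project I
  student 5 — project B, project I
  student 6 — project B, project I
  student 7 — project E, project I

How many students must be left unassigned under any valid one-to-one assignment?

3

For example, pair student 1–project I, student 2–project B, student 3–project C, student 7–project E.
The set {student 1, student 2, student 4, student 5, student 6} has only 2 neighbours ({project B, project I}), so by Hall's theorem at most 4 of the 7 students can be matched.
That matches 4 of the 7, leaving 3 unmatched; no matching can do better.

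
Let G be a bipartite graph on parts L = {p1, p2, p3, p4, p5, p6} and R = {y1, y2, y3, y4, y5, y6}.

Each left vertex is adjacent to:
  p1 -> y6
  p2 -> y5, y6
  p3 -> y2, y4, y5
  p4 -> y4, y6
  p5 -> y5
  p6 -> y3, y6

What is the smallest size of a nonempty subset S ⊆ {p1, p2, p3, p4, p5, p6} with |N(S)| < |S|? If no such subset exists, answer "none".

3

Take S = {p1, p2, p5}. Its neighbourhood is {y5, y6}, so |N(S)| = 2 < |S| = 3.
Every subset of size less than 3 has at least as many neighbours as members, so 3 is the minimum.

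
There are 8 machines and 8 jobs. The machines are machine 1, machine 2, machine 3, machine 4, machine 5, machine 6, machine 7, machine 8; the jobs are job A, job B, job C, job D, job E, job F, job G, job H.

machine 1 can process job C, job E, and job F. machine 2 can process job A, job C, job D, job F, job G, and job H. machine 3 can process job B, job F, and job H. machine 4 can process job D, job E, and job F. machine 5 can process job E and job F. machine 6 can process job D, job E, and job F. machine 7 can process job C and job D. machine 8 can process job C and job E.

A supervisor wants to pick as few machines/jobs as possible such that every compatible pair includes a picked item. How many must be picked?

{machine 2, machine 3, job C, job D, job E, job F} is a vertex cover of size 6: every edge has an endpoint in this set.
No smaller cover exists because machine 1–job C, machine 2–job H, machine 3–job B, machine 4–job D, machine 5–job E, machine 6–job F is a matching of size 6, and a cover must include an endpoint of each of these disjoint edges (König's theorem).

6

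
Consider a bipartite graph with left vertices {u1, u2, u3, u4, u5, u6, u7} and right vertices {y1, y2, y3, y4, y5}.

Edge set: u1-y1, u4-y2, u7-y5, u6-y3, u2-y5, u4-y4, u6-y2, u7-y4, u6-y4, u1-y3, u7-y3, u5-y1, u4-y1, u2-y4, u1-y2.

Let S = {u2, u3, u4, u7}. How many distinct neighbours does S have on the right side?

The union of neighbours of {u2, u3, u4, u7} is {y1, y2, y3, y4, y5}, which has 5 elements.
Since |N(S)| = 5 ≥ |S| = 4, Hall's condition holds for this subset.

5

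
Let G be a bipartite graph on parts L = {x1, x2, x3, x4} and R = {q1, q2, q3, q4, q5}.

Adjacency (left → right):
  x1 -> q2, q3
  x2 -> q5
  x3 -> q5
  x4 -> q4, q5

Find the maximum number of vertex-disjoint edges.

One maximum matching: x1-q2, x2-q5, x4-q4.
The set {x2, x3} has only 1 neighbour ({q5}), so by Hall's theorem at most 3 of the 4 left vertices can be matched.

3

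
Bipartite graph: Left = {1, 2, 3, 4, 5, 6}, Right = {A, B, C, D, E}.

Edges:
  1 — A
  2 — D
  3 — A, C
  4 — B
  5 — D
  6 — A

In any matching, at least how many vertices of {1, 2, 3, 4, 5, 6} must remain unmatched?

2

One maximum matching: 1→A, 2→D, 3→C, 4→B.
The set {1, 2, 5, 6} has only 2 neighbours ({A, D}), so by Hall's theorem at most 4 of the 6 left vertices can be matched.
That matches 4 of the 6, leaving 2 unmatched; no matching can do better.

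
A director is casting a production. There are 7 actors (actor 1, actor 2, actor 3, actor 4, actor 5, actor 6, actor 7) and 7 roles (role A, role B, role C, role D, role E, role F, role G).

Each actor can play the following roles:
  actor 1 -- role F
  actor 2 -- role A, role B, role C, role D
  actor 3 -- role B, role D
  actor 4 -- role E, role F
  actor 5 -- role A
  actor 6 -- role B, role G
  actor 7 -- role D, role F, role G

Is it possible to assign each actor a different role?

A valid assignment of size 7: actor 1–role F, actor 2–role C, actor 3–role D, actor 4–role E, actor 5–role A, actor 6–role B, actor 7–role G.
All 7 actors are covered.

Yes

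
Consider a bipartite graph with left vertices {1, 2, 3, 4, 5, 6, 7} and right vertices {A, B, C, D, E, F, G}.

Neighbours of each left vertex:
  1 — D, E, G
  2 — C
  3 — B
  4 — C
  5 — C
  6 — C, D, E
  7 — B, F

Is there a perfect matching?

The set {2, 4, 5} has only 1 neighbour ({C}), so by Hall's theorem at most 5 of the 7 left vertices can be matched.
Hence no matching covers every left vertex.

No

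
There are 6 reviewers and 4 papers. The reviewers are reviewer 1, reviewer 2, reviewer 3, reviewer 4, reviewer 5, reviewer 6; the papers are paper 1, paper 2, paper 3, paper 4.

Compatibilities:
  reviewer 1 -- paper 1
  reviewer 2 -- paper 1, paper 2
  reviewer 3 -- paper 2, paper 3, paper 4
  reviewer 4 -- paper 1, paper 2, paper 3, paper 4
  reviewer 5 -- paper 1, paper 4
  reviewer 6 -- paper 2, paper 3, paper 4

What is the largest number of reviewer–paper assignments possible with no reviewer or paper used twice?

4

A valid assignment of size 4: reviewer 1–paper 1, reviewer 2–paper 2, reviewer 3–paper 3, reviewer 4–paper 4.
The set {reviewer 1, reviewer 2, reviewer 3, reviewer 4, reviewer 5, reviewer 6} has only 4 neighbours ({paper 1, paper 2, paper 3, paper 4}), so by Hall's theorem at most 4 of the 6 reviewers can be matched.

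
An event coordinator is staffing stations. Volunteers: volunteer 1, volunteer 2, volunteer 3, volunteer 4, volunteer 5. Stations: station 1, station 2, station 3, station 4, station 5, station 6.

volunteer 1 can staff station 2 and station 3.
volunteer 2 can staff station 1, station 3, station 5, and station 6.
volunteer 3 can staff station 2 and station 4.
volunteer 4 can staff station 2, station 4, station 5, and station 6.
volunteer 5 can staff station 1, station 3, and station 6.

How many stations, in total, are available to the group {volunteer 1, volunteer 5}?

The union of neighbours of {volunteer 1, volunteer 5} is {station 1, station 2, station 3, station 6}, which has 4 elements.
Since |N(S)| = 4 ≥ |S| = 2, Hall's condition holds for this subset.

4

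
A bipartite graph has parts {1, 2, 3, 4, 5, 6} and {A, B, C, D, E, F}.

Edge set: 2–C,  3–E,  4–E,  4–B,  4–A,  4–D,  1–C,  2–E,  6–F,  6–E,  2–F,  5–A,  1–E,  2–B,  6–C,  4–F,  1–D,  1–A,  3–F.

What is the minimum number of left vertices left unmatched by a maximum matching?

0

For example, pair 1-D, 2-C, 3-F, 4-B, 5-A, 6-E.
This saturates every left vertex, so 6 is the maximum.
That matches 6 of the 6, leaving 0 unmatched; no matching can do better.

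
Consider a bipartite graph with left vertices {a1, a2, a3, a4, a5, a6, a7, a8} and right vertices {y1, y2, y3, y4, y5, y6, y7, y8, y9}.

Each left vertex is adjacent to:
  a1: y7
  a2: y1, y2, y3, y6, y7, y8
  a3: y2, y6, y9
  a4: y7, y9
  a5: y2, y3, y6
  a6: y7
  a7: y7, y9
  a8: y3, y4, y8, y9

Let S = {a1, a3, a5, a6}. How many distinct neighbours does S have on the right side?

The union of neighbours of {a1, a3, a5, a6} is {y2, y3, y6, y7, y9}, which has 5 elements.
Since |N(S)| = 5 ≥ |S| = 4, Hall's condition holds for this subset.

5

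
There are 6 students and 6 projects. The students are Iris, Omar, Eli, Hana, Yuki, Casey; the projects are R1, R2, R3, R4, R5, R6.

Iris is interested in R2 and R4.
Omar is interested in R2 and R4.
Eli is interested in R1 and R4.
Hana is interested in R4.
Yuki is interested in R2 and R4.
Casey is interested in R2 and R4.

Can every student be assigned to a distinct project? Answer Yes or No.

The set {Iris, Omar, Hana, Yuki, Casey} has only 2 neighbours ({R2, R4}), so by Hall's theorem at most 3 of the 6 students can be matched.
Hence no matching covers every student.

No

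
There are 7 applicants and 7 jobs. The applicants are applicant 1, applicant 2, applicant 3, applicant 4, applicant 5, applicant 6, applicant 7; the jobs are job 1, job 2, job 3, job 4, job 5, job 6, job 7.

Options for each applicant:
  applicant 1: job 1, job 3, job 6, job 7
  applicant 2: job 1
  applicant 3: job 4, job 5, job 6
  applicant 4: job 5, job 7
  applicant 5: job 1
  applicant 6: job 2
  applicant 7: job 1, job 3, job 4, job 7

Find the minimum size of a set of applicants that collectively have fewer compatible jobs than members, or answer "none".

Take S = {applicant 2, applicant 5}. Its neighbourhood is {job 1}, so |N(S)| = 1 < |S| = 2.
No single vertex violates Hall's condition since each has at least one neighbour, so 2 is the minimum.

2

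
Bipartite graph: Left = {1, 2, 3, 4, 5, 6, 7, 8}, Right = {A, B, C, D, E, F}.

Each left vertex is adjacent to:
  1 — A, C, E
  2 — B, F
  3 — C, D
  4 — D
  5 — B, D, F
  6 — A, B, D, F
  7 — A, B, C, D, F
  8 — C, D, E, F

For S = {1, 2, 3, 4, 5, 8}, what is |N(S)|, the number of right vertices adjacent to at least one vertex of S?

6

The union of neighbours of {1, 2, 3, 4, 5, 8} is {A, B, C, D, E, F}, which has 6 elements.
Since |N(S)| = 6 ≥ |S| = 6, Hall's condition holds for this subset.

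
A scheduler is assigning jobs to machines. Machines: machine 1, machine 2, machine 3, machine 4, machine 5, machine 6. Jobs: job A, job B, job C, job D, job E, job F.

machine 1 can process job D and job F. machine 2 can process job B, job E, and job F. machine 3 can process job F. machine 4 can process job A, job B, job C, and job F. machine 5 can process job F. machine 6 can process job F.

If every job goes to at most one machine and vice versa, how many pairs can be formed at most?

4

For example, pair machine 1–job D, machine 2–job E, machine 3–job F, machine 4–job A.
The set {machine 3, machine 5, machine 6} has only 1 neighbour ({job F}), so by Hall's theorem at most 4 of the 6 machines can be matched.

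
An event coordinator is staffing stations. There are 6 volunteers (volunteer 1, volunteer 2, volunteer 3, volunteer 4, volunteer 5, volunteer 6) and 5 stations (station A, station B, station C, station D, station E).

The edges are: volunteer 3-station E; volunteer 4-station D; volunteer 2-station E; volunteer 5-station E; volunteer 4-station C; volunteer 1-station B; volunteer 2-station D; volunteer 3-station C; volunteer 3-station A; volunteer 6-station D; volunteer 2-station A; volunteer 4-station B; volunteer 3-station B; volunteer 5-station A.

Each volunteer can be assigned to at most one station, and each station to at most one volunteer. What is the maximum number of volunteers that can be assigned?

One maximum matching: volunteer 1–station B, volunteer 2–station D, volunteer 3–station E, volunteer 4–station C, volunteer 5–station A.
The set {volunteer 1, volunteer 2, volunteer 3, volunteer 4, volunteer 5, volunteer 6} has only 5 neighbours ({station A, station B, station C, station D, station E}), so by Hall's theorem at most 5 of the 6 volunteers can be matched.

5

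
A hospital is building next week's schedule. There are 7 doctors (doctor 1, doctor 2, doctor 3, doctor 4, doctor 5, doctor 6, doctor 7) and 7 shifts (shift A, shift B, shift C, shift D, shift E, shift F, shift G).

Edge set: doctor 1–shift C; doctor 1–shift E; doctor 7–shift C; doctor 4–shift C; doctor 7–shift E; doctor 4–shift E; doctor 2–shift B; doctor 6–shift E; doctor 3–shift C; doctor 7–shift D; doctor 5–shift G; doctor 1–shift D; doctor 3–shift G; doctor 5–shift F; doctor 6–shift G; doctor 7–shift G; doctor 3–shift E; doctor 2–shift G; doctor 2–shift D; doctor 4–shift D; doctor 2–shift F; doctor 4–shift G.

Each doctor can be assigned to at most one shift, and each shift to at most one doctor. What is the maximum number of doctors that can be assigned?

For example, pair doctor 1–shift D, doctor 2–shift B, doctor 3–shift C, doctor 4–shift E, doctor 5–shift F, doctor 6–shift G.
The set {doctor 1, doctor 3, doctor 4, doctor 6, doctor 7} has only 4 neighbours ({shift C, shift D, shift E, shift G}), so by Hall's theorem at most 6 of the 7 doctors can be matched.

6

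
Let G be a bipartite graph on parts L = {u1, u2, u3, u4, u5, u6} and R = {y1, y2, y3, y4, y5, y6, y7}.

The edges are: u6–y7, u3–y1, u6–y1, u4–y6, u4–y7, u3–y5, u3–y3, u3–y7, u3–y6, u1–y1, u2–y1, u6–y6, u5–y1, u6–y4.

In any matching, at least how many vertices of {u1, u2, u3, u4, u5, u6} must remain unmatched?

A valid assignment of size 4: u1–y1, u3–y3, u4–y6, u6–y7.
The set {u1, u2, u5} has only 1 neighbour ({y1}), so by Hall's theorem at most 4 of the 6 left vertices can be matched.
That matches 4 of the 6, leaving 2 unmatched; no matching can do better.

2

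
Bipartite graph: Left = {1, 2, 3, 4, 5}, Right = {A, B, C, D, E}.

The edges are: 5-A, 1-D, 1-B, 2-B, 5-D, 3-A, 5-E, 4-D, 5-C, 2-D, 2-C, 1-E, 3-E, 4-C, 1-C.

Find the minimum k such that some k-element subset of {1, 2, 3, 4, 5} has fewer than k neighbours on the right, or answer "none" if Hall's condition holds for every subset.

none

A matching saturating every left vertex exists, for instance 1→B, 2→C, 3→A, 4→D, 5→E.
By Hall's marriage theorem, this means |N(S)| ≥ |S| for every subset S, so no violating subset exists.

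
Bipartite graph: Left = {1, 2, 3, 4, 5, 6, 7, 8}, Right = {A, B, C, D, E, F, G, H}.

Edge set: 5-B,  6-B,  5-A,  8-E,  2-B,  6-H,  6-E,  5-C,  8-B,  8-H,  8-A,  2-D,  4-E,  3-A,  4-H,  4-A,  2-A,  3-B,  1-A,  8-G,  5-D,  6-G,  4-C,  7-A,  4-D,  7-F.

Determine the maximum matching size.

A valid assignment of size 8: 1–A, 2–D, 3–B, 4–H, 5–C, 6–E, 7–F, 8–G.
This saturates every left vertex, so 8 is the maximum.

8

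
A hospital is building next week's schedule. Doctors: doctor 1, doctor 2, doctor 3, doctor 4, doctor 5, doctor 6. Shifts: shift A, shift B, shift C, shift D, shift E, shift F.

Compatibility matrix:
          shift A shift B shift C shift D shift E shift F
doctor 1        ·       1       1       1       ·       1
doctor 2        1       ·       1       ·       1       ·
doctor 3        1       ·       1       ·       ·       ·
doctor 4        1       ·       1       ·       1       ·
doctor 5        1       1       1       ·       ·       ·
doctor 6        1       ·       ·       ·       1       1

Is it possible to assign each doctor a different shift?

For example, pair doctor 1→shift D, doctor 2→shift A, doctor 3→shift C, doctor 4→shift E, doctor 5→shift B, doctor 6→shift F.
All 6 doctors are covered.

Yes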